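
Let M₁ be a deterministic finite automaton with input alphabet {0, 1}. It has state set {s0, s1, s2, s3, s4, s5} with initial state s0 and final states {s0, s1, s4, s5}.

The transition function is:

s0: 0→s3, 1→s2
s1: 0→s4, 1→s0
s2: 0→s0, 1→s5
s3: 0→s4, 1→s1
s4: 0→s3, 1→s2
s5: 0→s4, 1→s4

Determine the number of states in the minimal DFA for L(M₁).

Every state is reachable, so we keep all 6.
Initial partition by acceptance: {s0,s1,s4,s5} | {s2,s3}.
On input 0, block {s0,s1,s4,s5} splits into {s0,s4} and {s1,s5}.
No further refinement is possible. Final partition (3 blocks): {s0,s4} | {s2,s3} | {s1,s5}.

3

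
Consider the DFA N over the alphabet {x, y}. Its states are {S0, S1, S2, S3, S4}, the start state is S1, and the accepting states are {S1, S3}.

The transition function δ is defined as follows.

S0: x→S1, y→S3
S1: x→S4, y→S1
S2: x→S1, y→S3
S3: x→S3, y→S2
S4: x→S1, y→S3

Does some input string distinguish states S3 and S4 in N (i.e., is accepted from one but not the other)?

Yes

First remove the unreachable states {S0}; 4 states remain.
Initial partition by acceptance: {S1,S3} | {S2,S4}.
Refine {S1,S3} on symbol x: members go to different blocks, giving {S1} and {S3}.
Stable partition: {S1} | {S2,S4} | {S3} — 3 equivalence classes.
S3 and S4 end up in different blocks, so they are distinguishable. For instance, the string 'ε' is accepted from only S3.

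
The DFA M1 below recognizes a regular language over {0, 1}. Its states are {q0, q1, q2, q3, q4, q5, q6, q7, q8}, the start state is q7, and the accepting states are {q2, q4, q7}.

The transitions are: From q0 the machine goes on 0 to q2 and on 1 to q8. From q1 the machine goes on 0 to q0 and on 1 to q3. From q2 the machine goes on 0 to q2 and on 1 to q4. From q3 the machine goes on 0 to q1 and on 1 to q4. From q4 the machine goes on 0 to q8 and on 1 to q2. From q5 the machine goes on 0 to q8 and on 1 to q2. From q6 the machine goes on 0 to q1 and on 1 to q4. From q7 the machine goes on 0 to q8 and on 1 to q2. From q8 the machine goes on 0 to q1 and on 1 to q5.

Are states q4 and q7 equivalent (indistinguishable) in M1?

Yes

States {q6} cannot be reached from the start state, so discard them.
P0 = {q2,q4,q7} | {q0,q1,q3,q5,q8}.
Split {q2,q4,q7} by δ(·,0) → {q4,q7} and {q2}.
Refine {q0,q1,q3,q5,q8} on symbol 0: members go to different blocks, giving {q1,q3,q5,q8} and {q0}.
Refine {q1,q3,q5,q8} on symbol 0: members go to different blocks, giving {q3,q5,q8} and {q1}.
On input 0, block {q3,q5,q8} splits into {q3,q8} and {q5}.
On input 1, block {q3,q8} splits into {q3} and {q8}.
No further refinement is possible. Final partition (7 blocks): {q4,q7} | {q3} | {q2} | {q0} | {q1} | {q5} | {q8}.
q4 and q7 lie in the same block of the stable partition, so they are equivalent — no string distinguishes them.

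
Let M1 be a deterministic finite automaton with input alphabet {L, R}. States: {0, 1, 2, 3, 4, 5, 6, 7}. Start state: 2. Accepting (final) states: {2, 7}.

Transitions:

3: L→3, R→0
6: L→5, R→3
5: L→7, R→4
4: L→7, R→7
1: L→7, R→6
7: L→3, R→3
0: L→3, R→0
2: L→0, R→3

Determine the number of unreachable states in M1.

5

Starting at 2 and following transitions, the reachable set is {0, 2, 3}. That leaves 1, 4, 5, 6, 7 unreachable — 5 in total.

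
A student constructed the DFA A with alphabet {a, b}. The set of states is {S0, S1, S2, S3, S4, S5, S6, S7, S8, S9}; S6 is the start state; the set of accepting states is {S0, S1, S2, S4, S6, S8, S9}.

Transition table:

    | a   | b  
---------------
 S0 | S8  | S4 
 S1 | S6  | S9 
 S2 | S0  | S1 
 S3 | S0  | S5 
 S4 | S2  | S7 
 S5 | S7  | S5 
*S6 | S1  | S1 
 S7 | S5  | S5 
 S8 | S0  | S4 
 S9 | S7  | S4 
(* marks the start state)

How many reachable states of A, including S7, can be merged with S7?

2

States {S3} cannot be reached from the start state, so discard them.
P0 = {S0,S1,S2,S4,S6,S8,S9} | {S5,S7}.
On input a, block {S0,S1,S2,S4,S6,S8,S9} splits into {S0,S1,S2,S4,S6,S8} and {S9}.
Split {S0,S1,S2,S4,S6,S8} by δ(·,b) → {S0,S2,S6,S8} and {S1} and {S4}.
Split {S0,S2,S6,S8} by δ(·,a) → {S0,S2,S8} and {S6}.
Refine {S0,S2,S8} on symbol b: members go to different blocks, giving {S0,S8} and {S2}.
No further refinement is possible. Final partition (7 blocks): {S0,S8} | {S5,S7} | {S9} | {S1} | {S4} | {S6} | {S2}.
State S7 belongs to the block {S5,S7}, which has 2 states.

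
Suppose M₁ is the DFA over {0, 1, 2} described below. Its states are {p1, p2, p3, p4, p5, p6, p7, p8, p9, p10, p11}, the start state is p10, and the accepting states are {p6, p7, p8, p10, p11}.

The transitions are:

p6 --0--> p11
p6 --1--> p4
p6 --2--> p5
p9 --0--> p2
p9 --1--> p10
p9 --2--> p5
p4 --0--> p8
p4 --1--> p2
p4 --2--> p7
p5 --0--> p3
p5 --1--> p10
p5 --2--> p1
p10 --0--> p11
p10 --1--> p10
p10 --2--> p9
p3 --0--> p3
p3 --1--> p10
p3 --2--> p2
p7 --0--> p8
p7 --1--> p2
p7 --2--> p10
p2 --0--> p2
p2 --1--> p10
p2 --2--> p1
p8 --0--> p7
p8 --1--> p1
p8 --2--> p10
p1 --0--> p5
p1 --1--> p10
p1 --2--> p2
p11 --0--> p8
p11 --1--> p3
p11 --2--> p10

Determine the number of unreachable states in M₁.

2

No path from p10 leads to p4, p6; the other 9 states are all reachable.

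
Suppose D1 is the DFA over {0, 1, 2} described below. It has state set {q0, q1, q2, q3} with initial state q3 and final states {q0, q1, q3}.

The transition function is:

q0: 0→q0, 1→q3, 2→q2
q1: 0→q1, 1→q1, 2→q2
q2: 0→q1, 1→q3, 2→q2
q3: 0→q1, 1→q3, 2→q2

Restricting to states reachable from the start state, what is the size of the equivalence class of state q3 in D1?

States {q0} cannot be reached from the start state, so discard them.
P0 = {q1,q3} | {q2}.
No further refinement is possible. Final partition (2 blocks): {q1,q3} | {q2}.
State q3 belongs to the block {q1,q3}, which has 2 states.

2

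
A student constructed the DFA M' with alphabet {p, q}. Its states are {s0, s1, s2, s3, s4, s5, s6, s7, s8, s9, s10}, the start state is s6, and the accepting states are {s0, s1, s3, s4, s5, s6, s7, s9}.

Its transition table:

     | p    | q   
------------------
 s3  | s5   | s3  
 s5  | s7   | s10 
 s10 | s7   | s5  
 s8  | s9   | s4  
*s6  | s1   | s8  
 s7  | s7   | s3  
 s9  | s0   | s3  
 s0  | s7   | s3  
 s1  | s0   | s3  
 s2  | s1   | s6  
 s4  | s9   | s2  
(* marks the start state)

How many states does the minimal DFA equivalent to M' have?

4

All states are reachable from the start state.
Start with accepting vs non-accepting: {s0,s1,s3,s4,s5,s6,s7,s9} | {s2,s8,s10}.
Refine {s0,s1,s3,s4,s5,s6,s7,s9} on symbol q: members go to different blocks, giving {s0,s1,s3,s7,s9} and {s4,s5,s6}.
Refine {s0,s1,s3,s7,s9} on symbol p: members go to different blocks, giving {s0,s1,s7,s9} and {s3}.
No further refinement is possible. Final partition (4 blocks): {s0,s1,s7,s9} | {s2,s8,s10} | {s4,s5,s6} | {s3}.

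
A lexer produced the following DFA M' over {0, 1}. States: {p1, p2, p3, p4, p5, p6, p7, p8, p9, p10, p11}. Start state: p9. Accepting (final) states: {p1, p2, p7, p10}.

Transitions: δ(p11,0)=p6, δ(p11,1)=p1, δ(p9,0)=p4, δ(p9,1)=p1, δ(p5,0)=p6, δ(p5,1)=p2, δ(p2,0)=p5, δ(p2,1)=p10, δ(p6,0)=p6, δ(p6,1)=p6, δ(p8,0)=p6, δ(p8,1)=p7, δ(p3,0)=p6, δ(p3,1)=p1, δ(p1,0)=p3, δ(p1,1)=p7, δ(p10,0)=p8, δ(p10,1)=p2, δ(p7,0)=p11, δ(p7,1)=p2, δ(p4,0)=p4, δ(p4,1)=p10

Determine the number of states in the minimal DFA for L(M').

4

Every state is reachable, so we keep all 11.
Initial partition by acceptance: {p1,p2,p7,p10} | {p3,p4,p5,p6,p8,p9,p11}.
Refine {p3,p4,p5,p6,p8,p9,p11} on symbol 1: members go to different blocks, giving {p3,p4,p5,p8,p9,p11} and {p6}.
On input 0, block {p3,p4,p5,p8,p9,p11} splits into {p3,p5,p8,p11} and {p4,p9}.
No further refinement is possible. Final partition (4 blocks): {p1,p2,p7,p10} | {p3,p5,p8,p11} | {p6} | {p4,p9}.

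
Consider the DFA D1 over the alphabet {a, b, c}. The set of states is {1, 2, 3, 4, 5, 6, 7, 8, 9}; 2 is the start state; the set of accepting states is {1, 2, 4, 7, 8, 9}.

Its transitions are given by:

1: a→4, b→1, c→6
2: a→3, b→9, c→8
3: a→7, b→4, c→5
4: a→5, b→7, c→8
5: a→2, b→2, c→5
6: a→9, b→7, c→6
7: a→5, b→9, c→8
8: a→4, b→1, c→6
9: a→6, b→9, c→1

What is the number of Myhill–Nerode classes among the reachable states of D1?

3

Every state is reachable, so we keep all 9.
P0 = {1,2,4,7,8,9} | {3,5,6}.
Refine {1,2,4,7,8,9} on symbol a: members go to different blocks, giving {2,4,7,9} and {1,8}.
Stable partition: {2,4,7,9} | {3,5,6} | {1,8} — 3 equivalence classes.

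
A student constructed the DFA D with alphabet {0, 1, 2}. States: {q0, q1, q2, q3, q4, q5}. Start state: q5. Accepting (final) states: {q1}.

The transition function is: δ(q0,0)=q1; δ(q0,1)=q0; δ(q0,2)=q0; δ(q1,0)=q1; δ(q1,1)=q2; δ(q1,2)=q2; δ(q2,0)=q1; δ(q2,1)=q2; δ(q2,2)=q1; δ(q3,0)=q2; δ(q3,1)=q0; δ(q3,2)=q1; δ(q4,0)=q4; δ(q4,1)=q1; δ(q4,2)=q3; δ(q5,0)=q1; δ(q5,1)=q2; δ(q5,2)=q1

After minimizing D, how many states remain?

First remove the unreachable states {q0,q3,q4}; 3 states remain.
Initial partition by acceptance: {q1} | {q2,q5}.
Stable partition: {q1} | {q2,q5} — 2 equivalence classes.

2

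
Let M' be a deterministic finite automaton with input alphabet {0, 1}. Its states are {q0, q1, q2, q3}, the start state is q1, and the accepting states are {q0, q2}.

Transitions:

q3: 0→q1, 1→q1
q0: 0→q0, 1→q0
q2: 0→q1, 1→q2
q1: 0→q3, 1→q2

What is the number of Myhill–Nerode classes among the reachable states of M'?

3

States {q0} cannot be reached from the start state, so discard them.
Initial partition by acceptance: {q2} | {q1,q3}.
On input 1, block {q1,q3} splits into {q1} and {q3}.
Stable partition: {q2} | {q1} | {q3} — 3 equivalence classes.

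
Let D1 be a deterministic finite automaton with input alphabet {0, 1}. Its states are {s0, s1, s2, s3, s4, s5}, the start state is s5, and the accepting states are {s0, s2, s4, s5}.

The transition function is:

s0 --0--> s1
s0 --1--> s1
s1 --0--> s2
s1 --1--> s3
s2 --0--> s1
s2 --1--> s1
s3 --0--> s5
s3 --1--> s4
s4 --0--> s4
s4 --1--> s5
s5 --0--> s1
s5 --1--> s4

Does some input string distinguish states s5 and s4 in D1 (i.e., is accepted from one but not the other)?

Yes

Reachable states from the start: {s1,s2,s3,s4,s5}. Unreachable: {s0} — drop them.
P0 = {s2,s4,s5} | {s1,s3}.
On input 0, block {s2,s4,s5} splits into {s2,s5} and {s4}.
On input 1, block {s2,s5} splits into {s2} and {s5}.
Refine {s1,s3} on symbol 0: members go to different blocks, giving {s1} and {s3}.
Stable partition: {s2} | {s1} | {s4} | {s5} | {s3} — 5 equivalence classes.
s5 and s4 end up in different blocks, so they are distinguishable. For instance, the string '0' is accepted from only s4.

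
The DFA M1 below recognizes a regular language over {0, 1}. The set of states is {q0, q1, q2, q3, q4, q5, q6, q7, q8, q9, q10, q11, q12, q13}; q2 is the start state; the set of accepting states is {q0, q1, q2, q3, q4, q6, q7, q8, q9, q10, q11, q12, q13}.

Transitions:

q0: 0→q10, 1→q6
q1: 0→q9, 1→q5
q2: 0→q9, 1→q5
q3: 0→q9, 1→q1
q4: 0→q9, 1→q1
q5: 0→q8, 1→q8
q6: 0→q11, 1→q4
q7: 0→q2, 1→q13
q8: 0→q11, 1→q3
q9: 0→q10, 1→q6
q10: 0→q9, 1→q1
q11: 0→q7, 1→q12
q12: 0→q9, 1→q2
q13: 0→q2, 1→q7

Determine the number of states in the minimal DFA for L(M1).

7

Reachable states from the start: {q1,q2,q3,q4,q5,q6,q7,q8,q9,q10,q11,q12,q13}. Unreachable: {q0} — drop them.
Initial partition by acceptance: {q1,q2,q3,q4,q6,q7,q8,q9,q10,q11,q12,q13} | {q5}.
Split {q1,q2,q3,q4,q6,q7,q8,q9,q10,q11,q12,q13} by δ(·,1) → {q3,q4,q6,q7,q8,q9,q10,q11,q12,q13} and {q1,q2}.
On input 0, block {q3,q4,q6,q7,q8,q9,q10,q11,q12,q13} splits into {q3,q4,q6,q8,q9,q10,q11,q12} and {q7,q13}.
Refine {q3,q4,q6,q8,q9,q10,q11,q12} on symbol 0: members go to different blocks, giving {q3,q4,q6,q8,q9,q10,q12} and {q11}.
Refine {q3,q4,q6,q8,q9,q10,q12} on symbol 0: members go to different blocks, giving {q3,q4,q9,q10,q12} and {q6,q8}.
Split {q3,q4,q9,q10,q12} by δ(·,1) → {q3,q4,q10,q12} and {q9}.
The partition is now stable with 7 blocks: {q3,q4,q10,q12} | {q5} | {q1,q2} | {q7,q13} | {q11} | {q6,q8} | {q9}.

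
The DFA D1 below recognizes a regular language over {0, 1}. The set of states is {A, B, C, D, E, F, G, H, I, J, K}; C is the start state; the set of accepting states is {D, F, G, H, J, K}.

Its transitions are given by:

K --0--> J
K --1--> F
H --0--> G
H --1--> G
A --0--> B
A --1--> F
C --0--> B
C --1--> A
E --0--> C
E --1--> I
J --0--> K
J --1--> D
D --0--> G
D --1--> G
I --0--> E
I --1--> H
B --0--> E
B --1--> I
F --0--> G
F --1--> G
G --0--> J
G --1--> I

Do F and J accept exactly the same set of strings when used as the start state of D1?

Every state is reachable, so we keep all 11.
Start with accepting vs non-accepting: {D,F,G,H,J,K} | {A,B,C,E,I}.
Refine {D,F,G,H,J,K} on symbol 1: members go to different blocks, giving {D,F,H,J,K} and {G}.
On input 0, block {D,F,H,J,K} splits into {D,F,H} and {J,K}.
Refine {A,B,C,E,I} on symbol 1: members go to different blocks, giving {B,C,E} and {A,I}.
The partition is now stable with 5 blocks: {D,F,H} | {B,C,E} | {G} | {J,K} | {A,I}.
F and J end up in different blocks, so they are distinguishable. For instance, the string '01' is accepted from only J.

No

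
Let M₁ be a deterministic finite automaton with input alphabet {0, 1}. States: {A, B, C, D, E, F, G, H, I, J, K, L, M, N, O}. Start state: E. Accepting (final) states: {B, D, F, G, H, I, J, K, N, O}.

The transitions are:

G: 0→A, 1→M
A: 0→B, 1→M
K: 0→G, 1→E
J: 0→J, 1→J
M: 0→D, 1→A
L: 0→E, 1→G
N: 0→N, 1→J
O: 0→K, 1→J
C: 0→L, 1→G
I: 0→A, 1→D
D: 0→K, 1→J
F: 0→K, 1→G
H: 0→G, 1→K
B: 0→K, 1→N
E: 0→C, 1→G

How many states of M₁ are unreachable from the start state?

4

No path from E leads to F, H, I, O; the other 11 states are all reachable.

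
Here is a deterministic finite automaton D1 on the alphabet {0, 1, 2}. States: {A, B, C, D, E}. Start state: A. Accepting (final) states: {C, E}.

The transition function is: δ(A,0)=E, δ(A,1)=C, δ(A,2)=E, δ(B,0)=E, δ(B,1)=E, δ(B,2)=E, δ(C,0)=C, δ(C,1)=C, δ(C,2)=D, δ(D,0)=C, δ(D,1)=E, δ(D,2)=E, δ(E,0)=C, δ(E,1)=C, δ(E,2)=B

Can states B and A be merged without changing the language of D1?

Yes

Initial partition by acceptance: {C,E} | {A,B,D}.
No further refinement is possible. Final partition (2 blocks): {C,E} | {A,B,D}.
B and A lie in the same block of the stable partition, so they are equivalent — no string distinguishes them.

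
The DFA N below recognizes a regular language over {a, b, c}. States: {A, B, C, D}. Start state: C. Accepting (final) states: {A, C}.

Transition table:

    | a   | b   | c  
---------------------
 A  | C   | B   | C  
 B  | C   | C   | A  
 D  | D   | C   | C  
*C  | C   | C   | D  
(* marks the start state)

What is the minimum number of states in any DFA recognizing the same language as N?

States {A,B} cannot be reached from the start state, so discard them.
P0 = {C} | {D}.
No further refinement is possible. Final partition (2 blocks): {C} | {D}.

2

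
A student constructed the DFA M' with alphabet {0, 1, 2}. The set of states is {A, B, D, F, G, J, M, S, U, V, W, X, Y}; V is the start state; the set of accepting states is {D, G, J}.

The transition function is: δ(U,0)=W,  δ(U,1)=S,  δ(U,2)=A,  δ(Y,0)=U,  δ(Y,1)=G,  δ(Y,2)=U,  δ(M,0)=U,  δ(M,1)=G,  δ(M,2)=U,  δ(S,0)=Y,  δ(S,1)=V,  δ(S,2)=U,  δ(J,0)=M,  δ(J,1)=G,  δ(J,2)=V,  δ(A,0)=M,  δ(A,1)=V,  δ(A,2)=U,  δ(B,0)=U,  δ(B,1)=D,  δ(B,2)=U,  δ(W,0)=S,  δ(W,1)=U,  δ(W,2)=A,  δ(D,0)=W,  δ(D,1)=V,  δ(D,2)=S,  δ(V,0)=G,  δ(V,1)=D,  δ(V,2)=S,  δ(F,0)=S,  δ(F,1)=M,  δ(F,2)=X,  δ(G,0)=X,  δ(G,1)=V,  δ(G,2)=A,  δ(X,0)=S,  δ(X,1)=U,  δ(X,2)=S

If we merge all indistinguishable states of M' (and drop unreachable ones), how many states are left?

6

Reachable states from the start: {A,D,G,M,S,U,V,W,X,Y}. Unreachable: {B,F,J} — drop them.
Initial partition by acceptance: {D,G} | {A,M,S,U,V,W,X,Y}.
Refine {A,M,S,U,V,W,X,Y} on symbol 0: members go to different blocks, giving {A,M,S,U,W,X,Y} and {V}.
On input 1, block {A,M,S,U,W,X,Y} splits into {U,W,X} and {A,S} and {M,Y}.
On input 0, block {U,W,X} splits into {W,X} and {U}.
Stable partition: {D,G} | {W,X} | {V} | {A,S} | {M,Y} | {U} — 6 equivalence classes.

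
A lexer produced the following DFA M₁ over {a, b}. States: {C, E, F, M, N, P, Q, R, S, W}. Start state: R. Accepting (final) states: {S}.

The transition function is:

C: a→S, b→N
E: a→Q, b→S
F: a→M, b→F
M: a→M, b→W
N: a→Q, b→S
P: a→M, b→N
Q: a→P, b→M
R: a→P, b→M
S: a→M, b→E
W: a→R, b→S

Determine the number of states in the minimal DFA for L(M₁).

States {C,F} cannot be reached from the start state, so discard them.
P0 = {S} | {E,M,N,P,Q,R,W}.
Refine {E,M,N,P,Q,R,W} on symbol b: members go to different blocks, giving {M,P,Q,R} and {E,N,W}.
Split {M,P,Q,R} by δ(·,b) → {M,P} and {Q,R}.
No further refinement is possible. Final partition (4 blocks): {S} | {M,P} | {E,N,W} | {Q,R}.

4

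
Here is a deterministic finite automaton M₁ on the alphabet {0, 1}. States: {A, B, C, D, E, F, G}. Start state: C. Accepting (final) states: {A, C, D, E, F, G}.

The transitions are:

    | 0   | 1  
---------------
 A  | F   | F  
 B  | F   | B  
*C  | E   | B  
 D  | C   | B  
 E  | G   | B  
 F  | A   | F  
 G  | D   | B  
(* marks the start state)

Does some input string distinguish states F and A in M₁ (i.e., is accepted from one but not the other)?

No

P0 = {A,C,D,E,F,G} | {B}.
Refine {A,C,D,E,F,G} on symbol 1: members go to different blocks, giving {C,D,E,G} and {A,F}.
No further refinement is possible. Final partition (3 blocks): {C,D,E,G} | {B} | {A,F}.
F and A lie in the same block of the stable partition, so they are equivalent — no string distinguishes them.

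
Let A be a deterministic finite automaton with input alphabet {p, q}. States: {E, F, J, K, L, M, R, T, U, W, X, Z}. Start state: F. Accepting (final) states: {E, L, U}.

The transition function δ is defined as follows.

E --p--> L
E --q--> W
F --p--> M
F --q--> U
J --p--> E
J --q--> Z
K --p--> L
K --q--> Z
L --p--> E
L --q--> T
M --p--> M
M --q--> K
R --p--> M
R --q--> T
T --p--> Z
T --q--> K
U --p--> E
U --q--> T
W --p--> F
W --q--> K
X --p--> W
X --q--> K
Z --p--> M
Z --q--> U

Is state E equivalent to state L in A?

Yes

States {J,R,X} cannot be reached from the start state, so discard them.
Start with accepting vs non-accepting: {E,L,U} | {F,K,M,T,W,Z}.
On input p, block {F,K,M,T,W,Z} splits into {F,M,T,W,Z} and {K}.
Split {F,M,T,W,Z} by δ(·,q) → {M,T,W} and {F,Z}.
Split {M,T,W} by δ(·,p) → {T,W} and {M}.
The partition is now stable with 5 blocks: {E,L,U} | {T,W} | {K} | {F,Z} | {M}.
E and L lie in the same block of the stable partition, so they are equivalent — no string distinguishes them.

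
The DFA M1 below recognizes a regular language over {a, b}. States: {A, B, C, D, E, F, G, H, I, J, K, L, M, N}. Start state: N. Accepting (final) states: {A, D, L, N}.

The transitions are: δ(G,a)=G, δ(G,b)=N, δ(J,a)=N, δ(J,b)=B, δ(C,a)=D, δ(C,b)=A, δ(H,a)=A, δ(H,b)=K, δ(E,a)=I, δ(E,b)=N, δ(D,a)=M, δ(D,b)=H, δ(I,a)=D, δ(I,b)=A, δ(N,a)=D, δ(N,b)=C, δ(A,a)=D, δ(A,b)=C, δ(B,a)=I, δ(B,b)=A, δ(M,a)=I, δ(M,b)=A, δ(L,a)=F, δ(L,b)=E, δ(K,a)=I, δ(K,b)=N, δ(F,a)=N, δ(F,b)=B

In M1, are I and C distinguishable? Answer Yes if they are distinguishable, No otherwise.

No

First remove the unreachable states {B,E,F,G,J,L}; 8 states remain.
Initial partition by acceptance: {A,D,N} | {C,H,I,K,M}.
Split {A,D,N} by δ(·,a) → {A,N} and {D}.
On input a, block {C,H,I,K,M} splits into {C,I} and {K,M} and {H}.
Stable partition: {A,N} | {C,I} | {D} | {K,M} | {H} — 5 equivalence classes.
I and C lie in the same block of the stable partition, so they are equivalent — no string distinguishes them.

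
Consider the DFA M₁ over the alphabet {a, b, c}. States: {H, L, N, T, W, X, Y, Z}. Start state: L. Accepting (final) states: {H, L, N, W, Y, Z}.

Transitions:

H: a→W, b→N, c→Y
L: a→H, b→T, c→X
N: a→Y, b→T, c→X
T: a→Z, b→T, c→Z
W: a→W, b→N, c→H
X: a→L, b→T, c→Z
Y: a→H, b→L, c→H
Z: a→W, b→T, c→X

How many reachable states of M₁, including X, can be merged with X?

2

Every state is reachable, so we keep all 8.
P0 = {H,L,N,W,Y,Z} | {T,X}.
Refine {H,L,N,W,Y,Z} on symbol b: members go to different blocks, giving {H,W,Y} and {L,N,Z}.
Stable partition: {H,W,Y} | {T,X} | {L,N,Z} — 3 equivalence classes.
State X belongs to the block {T,X}, which has 2 states.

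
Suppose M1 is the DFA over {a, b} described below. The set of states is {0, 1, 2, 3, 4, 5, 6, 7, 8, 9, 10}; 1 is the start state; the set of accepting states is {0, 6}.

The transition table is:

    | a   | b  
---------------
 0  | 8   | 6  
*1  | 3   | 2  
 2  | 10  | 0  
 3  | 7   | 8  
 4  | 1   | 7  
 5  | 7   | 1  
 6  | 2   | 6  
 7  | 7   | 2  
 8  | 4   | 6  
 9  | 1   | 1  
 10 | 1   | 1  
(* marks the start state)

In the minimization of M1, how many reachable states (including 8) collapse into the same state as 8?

2

States {5,9} cannot be reached from the start state, so discard them.
P0 = {0,6} | {1,2,3,4,7,8,10}.
Split {1,2,3,4,7,8,10} by δ(·,b) → {1,3,4,7,10} and {2,8}.
Refine {1,3,4,7,10} on symbol b: members go to different blocks, giving {1,3,7} and {4,10}.
Stable partition: {0,6} | {1,3,7} | {2,8} | {4,10} — 4 equivalence classes.
State 8 belongs to the block {2,8}, which has 2 states.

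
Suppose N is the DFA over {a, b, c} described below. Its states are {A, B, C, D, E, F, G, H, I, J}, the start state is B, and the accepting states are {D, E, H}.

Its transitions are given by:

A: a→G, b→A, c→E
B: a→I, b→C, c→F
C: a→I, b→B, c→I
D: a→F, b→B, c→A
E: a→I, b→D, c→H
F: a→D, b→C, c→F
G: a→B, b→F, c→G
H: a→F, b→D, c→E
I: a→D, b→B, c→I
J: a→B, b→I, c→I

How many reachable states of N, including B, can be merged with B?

2

First remove the unreachable states {J}; 9 states remain.
Start with accepting vs non-accepting: {D,E,H} | {A,B,C,F,G,I}.
On input b, block {D,E,H} splits into {E,H} and {D}.
On input a, block {A,B,C,F,G,I} splits into {A,B,C,G} and {F,I}.
On input a, block {A,B,C,G} splits into {A,G} and {B,C}.
On input a, block {A,G} splits into {A} and {G}.
The partition is now stable with 6 blocks: {E,H} | {A} | {D} | {F,I} | {B,C} | {G}.
The equivalence class containing B is {B,C}, of size 2.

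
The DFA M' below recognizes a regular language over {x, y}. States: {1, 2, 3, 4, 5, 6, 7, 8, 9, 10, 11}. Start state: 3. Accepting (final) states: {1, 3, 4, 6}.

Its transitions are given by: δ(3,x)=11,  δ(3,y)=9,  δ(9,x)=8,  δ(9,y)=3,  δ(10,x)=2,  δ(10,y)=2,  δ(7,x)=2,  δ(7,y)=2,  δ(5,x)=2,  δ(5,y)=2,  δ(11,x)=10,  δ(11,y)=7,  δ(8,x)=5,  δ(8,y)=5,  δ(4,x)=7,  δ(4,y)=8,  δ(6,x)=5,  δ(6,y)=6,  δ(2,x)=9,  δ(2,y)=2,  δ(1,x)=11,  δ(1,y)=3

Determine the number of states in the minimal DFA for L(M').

5

States {1,4,6} cannot be reached from the start state, so discard them.
Initial partition by acceptance: {3} | {2,5,7,8,9,10,11}.
Split {2,5,7,8,9,10,11} by δ(·,y) → {2,5,7,8,10,11} and {9}.
On input x, block {2,5,7,8,10,11} splits into {5,7,8,10,11} and {2}.
On input x, block {5,7,8,10,11} splits into {5,7,10} and {8,11}.
No further refinement is possible. Final partition (5 blocks): {3} | {5,7,10} | {9} | {2} | {8,11}.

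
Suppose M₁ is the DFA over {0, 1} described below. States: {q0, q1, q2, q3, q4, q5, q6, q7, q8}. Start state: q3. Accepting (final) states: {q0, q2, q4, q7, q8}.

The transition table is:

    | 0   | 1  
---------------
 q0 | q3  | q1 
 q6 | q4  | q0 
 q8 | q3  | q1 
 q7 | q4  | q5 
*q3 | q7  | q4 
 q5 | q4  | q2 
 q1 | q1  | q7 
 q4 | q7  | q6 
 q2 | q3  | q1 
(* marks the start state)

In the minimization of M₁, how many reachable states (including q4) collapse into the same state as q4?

Reachable states from the start: {q0,q1,q2,q3,q4,q5,q6,q7}. Unreachable: {q8} — drop them.
P0 = {q0,q2,q4,q7} | {q1,q3,q5,q6}.
Refine {q0,q2,q4,q7} on symbol 0: members go to different blocks, giving {q0,q2} and {q4,q7}.
On input 0, block {q1,q3,q5,q6} splits into {q3,q5,q6} and {q1}.
Split {q3,q5,q6} by δ(·,1) → {q5,q6} and {q3}.
Stable partition: {q0,q2} | {q5,q6} | {q4,q7} | {q1} | {q3} — 5 equivalence classes.
The equivalence class containing q4 is {q4,q7}, of size 2.

2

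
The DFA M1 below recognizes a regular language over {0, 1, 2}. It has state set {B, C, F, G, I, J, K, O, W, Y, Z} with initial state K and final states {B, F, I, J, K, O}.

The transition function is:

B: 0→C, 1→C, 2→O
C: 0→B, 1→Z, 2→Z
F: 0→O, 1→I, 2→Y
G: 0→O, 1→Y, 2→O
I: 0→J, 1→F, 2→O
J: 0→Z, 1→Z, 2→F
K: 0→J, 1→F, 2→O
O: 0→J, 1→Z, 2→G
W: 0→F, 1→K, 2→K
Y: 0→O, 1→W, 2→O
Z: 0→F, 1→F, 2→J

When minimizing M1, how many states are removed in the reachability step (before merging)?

BFS from K reaches {F, G, I, J, K, O, W, Y, Z}; the 2 state(s) B, C are never visited.

2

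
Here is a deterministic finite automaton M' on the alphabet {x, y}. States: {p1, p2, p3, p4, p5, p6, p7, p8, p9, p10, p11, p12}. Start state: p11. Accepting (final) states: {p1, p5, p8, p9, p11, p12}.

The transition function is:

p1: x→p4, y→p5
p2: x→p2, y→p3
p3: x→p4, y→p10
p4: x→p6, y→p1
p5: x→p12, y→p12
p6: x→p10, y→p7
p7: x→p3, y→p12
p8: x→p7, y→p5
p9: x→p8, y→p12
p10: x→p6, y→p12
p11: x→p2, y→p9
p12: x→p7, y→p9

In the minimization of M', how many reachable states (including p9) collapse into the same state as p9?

2

Initial partition by acceptance: {p1,p5,p8,p9,p11,p12} | {p2,p3,p4,p6,p7,p10}.
Split {p1,p5,p8,p9,p11,p12} by δ(·,x) → {p1,p8,p11,p12} and {p5,p9}.
Split {p2,p3,p4,p6,p7,p10} by δ(·,y) → {p2,p3,p6} and {p4,p7,p10}.
Refine {p1,p8,p11,p12} on symbol x: members go to different blocks, giving {p1,p8,p12} and {p11}.
Refine {p2,p3,p6} on symbol x: members go to different blocks, giving {p3,p6} and {p2}.
Stable partition: {p1,p8,p12} | {p3,p6} | {p5,p9} | {p4,p7,p10} | {p11} | {p2} — 6 equivalence classes.
State p9 belongs to the block {p5,p9}, which has 2 states.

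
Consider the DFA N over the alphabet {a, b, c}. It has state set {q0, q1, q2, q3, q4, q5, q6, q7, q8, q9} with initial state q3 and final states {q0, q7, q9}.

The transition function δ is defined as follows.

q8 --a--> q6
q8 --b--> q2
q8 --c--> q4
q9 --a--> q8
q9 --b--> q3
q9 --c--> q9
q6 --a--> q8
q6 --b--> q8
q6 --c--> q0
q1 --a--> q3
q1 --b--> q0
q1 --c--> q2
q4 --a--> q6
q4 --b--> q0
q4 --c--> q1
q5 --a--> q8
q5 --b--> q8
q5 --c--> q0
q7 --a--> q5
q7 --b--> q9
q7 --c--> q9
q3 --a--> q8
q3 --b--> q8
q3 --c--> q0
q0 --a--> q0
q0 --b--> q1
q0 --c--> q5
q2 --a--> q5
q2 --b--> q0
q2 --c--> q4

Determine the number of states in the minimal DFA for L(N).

Reachable states from the start: {q0,q1,q2,q3,q4,q5,q6,q8}. Unreachable: {q7,q9} — drop them.
P0 = {q0} | {q1,q2,q3,q4,q5,q6,q8}.
Refine {q1,q2,q3,q4,q5,q6,q8} on symbol b: members go to different blocks, giving {q3,q5,q6,q8} and {q1,q2,q4}.
Refine {q3,q5,q6,q8} on symbol b: members go to different blocks, giving {q3,q5,q6} and {q8}.
The partition is now stable with 4 blocks: {q0} | {q3,q5,q6} | {q1,q2,q4} | {q8}.

4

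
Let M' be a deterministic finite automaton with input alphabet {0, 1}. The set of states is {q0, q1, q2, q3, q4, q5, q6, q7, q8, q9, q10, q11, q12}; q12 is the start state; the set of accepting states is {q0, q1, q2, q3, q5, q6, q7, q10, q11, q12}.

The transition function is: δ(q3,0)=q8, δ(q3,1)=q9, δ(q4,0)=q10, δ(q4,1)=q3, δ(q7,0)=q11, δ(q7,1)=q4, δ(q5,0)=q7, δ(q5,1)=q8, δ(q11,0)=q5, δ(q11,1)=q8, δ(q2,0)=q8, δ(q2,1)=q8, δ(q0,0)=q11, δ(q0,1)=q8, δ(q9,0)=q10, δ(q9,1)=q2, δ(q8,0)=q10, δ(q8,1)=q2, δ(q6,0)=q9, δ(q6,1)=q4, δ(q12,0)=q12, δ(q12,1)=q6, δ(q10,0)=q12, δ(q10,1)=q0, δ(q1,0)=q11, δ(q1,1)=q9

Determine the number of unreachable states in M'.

No path from q12 leads to q1; the other 12 states are all reachable.

1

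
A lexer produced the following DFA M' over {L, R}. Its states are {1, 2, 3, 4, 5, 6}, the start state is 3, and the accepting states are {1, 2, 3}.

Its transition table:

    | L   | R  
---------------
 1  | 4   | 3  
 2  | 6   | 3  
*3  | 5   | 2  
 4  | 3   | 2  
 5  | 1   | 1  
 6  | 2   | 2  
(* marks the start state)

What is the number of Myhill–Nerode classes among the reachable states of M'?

All states are reachable from the start state.
Initial partition by acceptance: {1,2,3} | {4,5,6}.
The partition is now stable with 2 blocks: {1,2,3} | {4,5,6}.

2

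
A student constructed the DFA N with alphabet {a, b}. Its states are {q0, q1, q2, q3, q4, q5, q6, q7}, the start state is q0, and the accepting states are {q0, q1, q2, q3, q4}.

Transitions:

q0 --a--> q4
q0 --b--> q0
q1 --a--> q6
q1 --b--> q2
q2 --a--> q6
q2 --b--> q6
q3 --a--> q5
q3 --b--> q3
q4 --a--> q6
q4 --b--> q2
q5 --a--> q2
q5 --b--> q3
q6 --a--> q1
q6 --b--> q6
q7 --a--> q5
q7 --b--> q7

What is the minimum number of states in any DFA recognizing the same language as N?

4

Reachable states from the start: {q0,q1,q2,q4,q6}. Unreachable: {q3,q5,q7} — drop them.
Start with accepting vs non-accepting: {q0,q1,q2,q4} | {q6}.
Refine {q0,q1,q2,q4} on symbol a: members go to different blocks, giving {q1,q2,q4} and {q0}.
Split {q1,q2,q4} by δ(·,b) → {q1,q4} and {q2}.
Stable partition: {q1,q4} | {q6} | {q0} | {q2} — 4 equivalence classes.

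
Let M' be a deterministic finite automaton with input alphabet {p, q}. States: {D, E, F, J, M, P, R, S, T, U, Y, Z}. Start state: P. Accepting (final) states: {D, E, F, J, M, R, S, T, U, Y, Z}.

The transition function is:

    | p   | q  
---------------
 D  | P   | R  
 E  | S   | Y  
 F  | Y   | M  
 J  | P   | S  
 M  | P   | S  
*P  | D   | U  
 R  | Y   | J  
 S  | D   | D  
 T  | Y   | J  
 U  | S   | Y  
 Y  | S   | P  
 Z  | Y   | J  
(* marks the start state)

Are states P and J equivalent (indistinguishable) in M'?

States {E,F,M,T,Z} cannot be reached from the start state, so discard them.
Start with accepting vs non-accepting: {D,J,R,S,U,Y} | {P}.
Refine {D,J,R,S,U,Y} on symbol p: members go to different blocks, giving {R,S,U,Y} and {D,J}.
Split {R,S,U,Y} by δ(·,p) → {R,U,Y} and {S}.
On input p, block {R,U,Y} splits into {U,Y} and {R}.
Refine {U,Y} on symbol q: members go to different blocks, giving {Y} and {U}.
Split {D,J} by δ(·,q) → {J} and {D}.
No further refinement is possible. Final partition (7 blocks): {Y} | {P} | {J} | {S} | {R} | {U} | {D}.
P and J end up in different blocks, so they are distinguishable. For instance, the string 'ε' is accepted from only J.

No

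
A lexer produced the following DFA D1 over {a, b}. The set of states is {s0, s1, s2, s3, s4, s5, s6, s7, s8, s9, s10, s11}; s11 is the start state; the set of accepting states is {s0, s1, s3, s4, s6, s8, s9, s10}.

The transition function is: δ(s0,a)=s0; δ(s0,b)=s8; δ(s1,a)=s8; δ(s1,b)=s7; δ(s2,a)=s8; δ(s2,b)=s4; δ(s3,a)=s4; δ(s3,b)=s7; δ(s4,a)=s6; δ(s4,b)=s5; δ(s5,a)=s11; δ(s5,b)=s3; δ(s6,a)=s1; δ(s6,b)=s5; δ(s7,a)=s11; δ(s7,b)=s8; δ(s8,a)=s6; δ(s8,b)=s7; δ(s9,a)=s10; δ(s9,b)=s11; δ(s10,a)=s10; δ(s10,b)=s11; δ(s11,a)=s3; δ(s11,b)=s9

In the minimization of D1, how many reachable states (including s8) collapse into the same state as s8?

States {s0,s2} cannot be reached from the start state, so discard them.
Initial partition by acceptance: {s1,s3,s4,s6,s8,s9,s10} | {s5,s7,s11}.
Refine {s5,s7,s11} on symbol a: members go to different blocks, giving {s5,s7} and {s11}.
On input b, block {s1,s3,s4,s6,s8,s9,s10} splits into {s1,s3,s4,s6,s8} and {s9,s10}.
Stable partition: {s1,s3,s4,s6,s8} | {s5,s7} | {s11} | {s9,s10} — 4 equivalence classes.
State s8 belongs to the block {s1,s3,s4,s6,s8}, which has 5 states.

5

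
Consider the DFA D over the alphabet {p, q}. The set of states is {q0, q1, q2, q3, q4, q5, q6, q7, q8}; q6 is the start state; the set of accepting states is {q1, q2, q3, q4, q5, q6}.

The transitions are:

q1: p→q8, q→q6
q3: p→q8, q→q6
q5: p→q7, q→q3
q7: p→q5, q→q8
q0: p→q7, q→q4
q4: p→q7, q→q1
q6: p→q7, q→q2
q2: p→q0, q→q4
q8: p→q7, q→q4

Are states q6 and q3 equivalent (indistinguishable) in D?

No

All states are reachable from the start state.
P0 = {q1,q2,q3,q4,q5,q6} | {q0,q7,q8}.
Refine {q0,q7,q8} on symbol p: members go to different blocks, giving {q0,q8} and {q7}.
On input p, block {q1,q2,q3,q4,q5,q6} splits into {q1,q2,q3} and {q4,q5,q6}.
No further refinement is possible. Final partition (4 blocks): {q1,q2,q3} | {q0,q8} | {q7} | {q4,q5,q6}.
q6 and q3 end up in different blocks, so they are distinguishable. For instance, the string 'pp' is accepted from only q6.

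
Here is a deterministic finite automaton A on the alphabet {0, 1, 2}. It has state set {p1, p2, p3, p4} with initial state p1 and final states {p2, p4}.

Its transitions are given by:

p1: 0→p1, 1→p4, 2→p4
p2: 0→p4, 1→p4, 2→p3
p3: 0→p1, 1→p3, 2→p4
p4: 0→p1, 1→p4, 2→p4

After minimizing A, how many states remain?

2

First remove the unreachable states {p2,p3}; 2 states remain.
Initial partition by acceptance: {p4} | {p1}.
No further refinement is possible. Final partition (2 blocks): {p4} | {p1}.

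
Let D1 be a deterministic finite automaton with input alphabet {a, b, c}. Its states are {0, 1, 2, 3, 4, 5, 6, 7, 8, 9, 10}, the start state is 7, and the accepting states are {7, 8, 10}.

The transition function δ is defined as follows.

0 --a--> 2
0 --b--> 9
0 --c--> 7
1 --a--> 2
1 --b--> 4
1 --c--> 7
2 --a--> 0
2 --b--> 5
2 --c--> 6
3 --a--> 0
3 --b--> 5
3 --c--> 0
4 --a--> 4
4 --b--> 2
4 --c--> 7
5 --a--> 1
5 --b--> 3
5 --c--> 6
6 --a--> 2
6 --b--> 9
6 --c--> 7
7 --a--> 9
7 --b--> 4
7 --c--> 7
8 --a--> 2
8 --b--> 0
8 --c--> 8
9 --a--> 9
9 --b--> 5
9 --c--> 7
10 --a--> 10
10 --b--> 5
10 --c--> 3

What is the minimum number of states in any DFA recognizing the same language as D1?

First remove the unreachable states {8,10}; 9 states remain.
Start with accepting vs non-accepting: {7} | {0,1,2,3,4,5,6,9}.
On input c, block {0,1,2,3,4,5,6,9} splits into {0,1,4,6,9} and {2,3,5}.
Refine {0,1,4,6,9} on symbol a: members go to different blocks, giving {0,1,6} and {4,9}.
No further refinement is possible. Final partition (4 blocks): {7} | {0,1,6} | {2,3,5} | {4,9}.

4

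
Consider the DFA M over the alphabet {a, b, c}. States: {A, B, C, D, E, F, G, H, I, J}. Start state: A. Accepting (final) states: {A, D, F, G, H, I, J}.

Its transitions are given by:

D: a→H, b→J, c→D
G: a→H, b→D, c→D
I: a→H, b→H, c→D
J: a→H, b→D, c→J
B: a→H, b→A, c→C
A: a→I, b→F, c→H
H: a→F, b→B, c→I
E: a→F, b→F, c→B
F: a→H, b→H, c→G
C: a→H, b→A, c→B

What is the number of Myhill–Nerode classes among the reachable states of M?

5

Reachable states from the start: {A,B,C,D,F,G,H,I,J}. Unreachable: {E} — drop them.
Start with accepting vs non-accepting: {A,D,F,G,H,I,J} | {B,C}.
On input b, block {A,D,F,G,H,I,J} splits into {A,D,F,G,I,J} and {H}.
Refine {A,D,F,G,I,J} on symbol a: members go to different blocks, giving {D,F,G,I,J} and {A}.
On input b, block {D,F,G,I,J} splits into {D,G,J} and {F,I}.
The partition is now stable with 5 blocks: {D,G,J} | {B,C} | {H} | {A} | {F,I}.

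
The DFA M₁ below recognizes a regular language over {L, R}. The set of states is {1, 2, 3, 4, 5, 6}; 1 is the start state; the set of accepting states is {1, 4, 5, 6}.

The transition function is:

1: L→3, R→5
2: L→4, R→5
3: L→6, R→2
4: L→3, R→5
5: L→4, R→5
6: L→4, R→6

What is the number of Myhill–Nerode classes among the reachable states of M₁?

P0 = {1,4,5,6} | {2,3}.
Refine {1,4,5,6} on symbol L: members go to different blocks, giving {1,4} and {5,6}.
Split {2,3} by δ(·,L) → {2} and {3}.
Stable partition: {1,4} | {2} | {5,6} | {3} — 4 equivalence classes.

4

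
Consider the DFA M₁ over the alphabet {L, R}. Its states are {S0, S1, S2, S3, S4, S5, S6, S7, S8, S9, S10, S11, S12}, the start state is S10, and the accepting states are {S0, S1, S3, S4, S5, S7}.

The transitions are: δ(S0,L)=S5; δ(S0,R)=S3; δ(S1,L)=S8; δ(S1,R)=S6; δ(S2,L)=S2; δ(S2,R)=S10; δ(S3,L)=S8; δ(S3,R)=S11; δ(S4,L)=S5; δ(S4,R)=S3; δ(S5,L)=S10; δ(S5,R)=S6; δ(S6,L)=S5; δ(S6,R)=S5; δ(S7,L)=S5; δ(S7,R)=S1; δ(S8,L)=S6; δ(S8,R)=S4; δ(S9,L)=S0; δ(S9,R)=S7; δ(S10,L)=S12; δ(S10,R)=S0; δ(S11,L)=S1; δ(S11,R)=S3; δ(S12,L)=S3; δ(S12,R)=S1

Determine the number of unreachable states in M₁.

3

BFS from S10 reaches {S0, S1, S3, S4, S5, S6, S8, S10, S11, S12}; the 3 state(s) S2, S7, S9 are never visited.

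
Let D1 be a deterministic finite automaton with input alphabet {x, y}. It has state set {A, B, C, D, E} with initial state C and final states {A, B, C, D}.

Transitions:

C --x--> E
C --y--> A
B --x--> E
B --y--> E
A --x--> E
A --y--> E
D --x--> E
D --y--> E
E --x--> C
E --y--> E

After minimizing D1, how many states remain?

3

First remove the unreachable states {B,D}; 3 states remain.
Start with accepting vs non-accepting: {A,C} | {E}.
Refine {A,C} on symbol y: members go to different blocks, giving {A} and {C}.
No further refinement is possible. Final partition (3 blocks): {A} | {E} | {C}.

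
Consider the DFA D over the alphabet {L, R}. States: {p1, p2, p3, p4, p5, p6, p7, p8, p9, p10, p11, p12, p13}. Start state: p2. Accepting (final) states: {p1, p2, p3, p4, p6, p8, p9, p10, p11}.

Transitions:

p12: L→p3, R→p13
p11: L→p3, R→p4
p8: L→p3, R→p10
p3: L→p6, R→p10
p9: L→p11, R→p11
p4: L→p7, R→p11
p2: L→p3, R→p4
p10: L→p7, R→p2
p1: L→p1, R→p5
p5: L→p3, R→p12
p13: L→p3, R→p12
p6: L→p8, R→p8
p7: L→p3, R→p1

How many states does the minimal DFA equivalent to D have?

Reachable states from the start: {p1,p2,p3,p4,p5,p6,p7,p8,p10,p11,p12,p13}. Unreachable: {p9} — drop them.
Start with accepting vs non-accepting: {p1,p2,p3,p4,p6,p8,p10,p11} | {p5,p7,p12,p13}.
Refine {p1,p2,p3,p4,p6,p8,p10,p11} on symbol L: members go to different blocks, giving {p1,p2,p3,p6,p8,p11} and {p4,p10}.
Split {p1,p2,p3,p6,p8,p11} by δ(·,R) → {p2,p3,p8,p11} and {p1} and {p6}.
Refine {p2,p3,p8,p11} on symbol L: members go to different blocks, giving {p2,p8,p11} and {p3}.
On input R, block {p5,p7,p12,p13} splits into {p5,p12,p13} and {p7}.
The partition is now stable with 7 blocks: {p2,p8,p11} | {p5,p12,p13} | {p4,p10} | {p1} | {p6} | {p3} | {p7}.

7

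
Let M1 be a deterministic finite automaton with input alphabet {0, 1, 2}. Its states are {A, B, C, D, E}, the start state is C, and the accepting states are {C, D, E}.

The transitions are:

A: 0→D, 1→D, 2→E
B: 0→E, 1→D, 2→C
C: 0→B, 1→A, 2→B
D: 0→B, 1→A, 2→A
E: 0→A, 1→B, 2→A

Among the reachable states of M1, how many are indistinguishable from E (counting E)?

All states are reachable from the start state.
P0 = {C,D,E} | {A,B}.
Stable partition: {C,D,E} | {A,B} — 2 equivalence classes.
The equivalence class containing E is {C,D,E}, of size 3.

3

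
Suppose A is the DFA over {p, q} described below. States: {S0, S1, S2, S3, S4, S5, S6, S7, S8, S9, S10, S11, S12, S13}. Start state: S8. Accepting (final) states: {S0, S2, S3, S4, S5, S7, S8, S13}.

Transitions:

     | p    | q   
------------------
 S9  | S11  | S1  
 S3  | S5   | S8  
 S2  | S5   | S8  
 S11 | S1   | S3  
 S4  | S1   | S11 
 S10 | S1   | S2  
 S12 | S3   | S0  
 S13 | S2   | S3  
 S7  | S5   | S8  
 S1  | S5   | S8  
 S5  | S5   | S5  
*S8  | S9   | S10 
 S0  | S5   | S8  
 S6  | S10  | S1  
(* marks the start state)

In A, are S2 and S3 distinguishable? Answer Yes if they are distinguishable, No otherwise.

No

States {S0,S4,S6,S7,S12,S13} cannot be reached from the start state, so discard them.
P0 = {S2,S3,S5,S8} | {S1,S9,S10,S11}.
Refine {S2,S3,S5,S8} on symbol p: members go to different blocks, giving {S2,S3,S5} and {S8}.
Split {S2,S3,S5} by δ(·,q) → {S2,S3} and {S5}.
Split {S1,S9,S10,S11} by δ(·,p) → {S9,S10,S11} and {S1}.
On input p, block {S9,S10,S11} splits into {S10,S11} and {S9}.
The partition is now stable with 6 blocks: {S2,S3} | {S10,S11} | {S8} | {S5} | {S1} | {S9}.
S2 and S3 lie in the same block of the stable partition, so they are equivalent — no string distinguishes them.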